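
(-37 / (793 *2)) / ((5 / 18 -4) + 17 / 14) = 2331 / 250588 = 0.01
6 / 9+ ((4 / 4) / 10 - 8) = -217 / 30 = -7.23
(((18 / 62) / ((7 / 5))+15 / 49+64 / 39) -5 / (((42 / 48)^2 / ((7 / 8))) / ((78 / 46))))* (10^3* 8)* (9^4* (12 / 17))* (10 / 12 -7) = 1721557162.43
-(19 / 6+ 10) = -79 / 6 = -13.17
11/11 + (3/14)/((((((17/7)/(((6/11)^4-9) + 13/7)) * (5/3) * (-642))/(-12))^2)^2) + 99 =220085695880481104866197983077727164/2200856953493562948155899190854375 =100.00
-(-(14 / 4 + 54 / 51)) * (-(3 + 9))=-930 / 17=-54.71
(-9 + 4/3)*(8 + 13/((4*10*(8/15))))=-12673/192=-66.01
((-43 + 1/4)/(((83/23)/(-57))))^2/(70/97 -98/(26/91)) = -541660079313/406616336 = -1332.12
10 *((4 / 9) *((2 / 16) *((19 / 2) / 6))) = 95 / 108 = 0.88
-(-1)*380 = 380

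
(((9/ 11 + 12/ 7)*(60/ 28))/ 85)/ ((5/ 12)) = 1404/ 9163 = 0.15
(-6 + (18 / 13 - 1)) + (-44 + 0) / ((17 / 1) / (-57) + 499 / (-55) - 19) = -4699619 / 1156259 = -4.06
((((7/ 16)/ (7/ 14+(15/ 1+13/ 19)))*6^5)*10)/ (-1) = -86184/ 41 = -2102.05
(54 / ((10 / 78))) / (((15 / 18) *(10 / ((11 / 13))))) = 5346 / 125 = 42.77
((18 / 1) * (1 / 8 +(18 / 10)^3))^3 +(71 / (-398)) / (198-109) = 2729313422105218267 / 2213875000000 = 1232821.83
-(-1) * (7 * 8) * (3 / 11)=168 / 11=15.27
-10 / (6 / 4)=-20 / 3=-6.67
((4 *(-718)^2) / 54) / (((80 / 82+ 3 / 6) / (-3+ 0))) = -84545936 / 1089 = -77636.30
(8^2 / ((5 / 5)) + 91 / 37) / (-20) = -2459 / 740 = -3.32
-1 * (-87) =87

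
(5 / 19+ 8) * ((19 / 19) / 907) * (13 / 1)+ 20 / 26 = 198863 / 224029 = 0.89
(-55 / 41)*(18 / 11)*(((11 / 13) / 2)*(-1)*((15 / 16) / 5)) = 1485 / 8528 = 0.17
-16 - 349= -365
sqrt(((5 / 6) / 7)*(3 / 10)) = sqrt(7) / 14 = 0.19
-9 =-9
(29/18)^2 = 841/324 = 2.60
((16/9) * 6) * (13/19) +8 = 872/57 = 15.30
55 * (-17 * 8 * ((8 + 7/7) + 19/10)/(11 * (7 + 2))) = -7412/9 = -823.56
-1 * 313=-313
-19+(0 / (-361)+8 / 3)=-49 / 3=-16.33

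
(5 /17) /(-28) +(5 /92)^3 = -958485 /92663872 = -0.01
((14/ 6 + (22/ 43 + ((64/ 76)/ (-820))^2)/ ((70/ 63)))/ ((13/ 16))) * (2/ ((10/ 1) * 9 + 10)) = 218705570704/ 3180226115625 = 0.07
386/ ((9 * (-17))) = -386/ 153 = -2.52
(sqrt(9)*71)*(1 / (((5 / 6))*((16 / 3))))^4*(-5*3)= -4192479 / 512000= -8.19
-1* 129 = -129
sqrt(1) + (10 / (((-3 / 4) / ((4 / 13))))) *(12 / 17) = -419 / 221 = -1.90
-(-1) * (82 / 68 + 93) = 3203 / 34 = 94.21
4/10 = 2/5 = 0.40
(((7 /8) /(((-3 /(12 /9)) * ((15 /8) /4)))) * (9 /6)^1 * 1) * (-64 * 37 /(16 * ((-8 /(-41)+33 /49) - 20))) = -16650592 /1729575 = -9.63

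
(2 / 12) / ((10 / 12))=1 / 5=0.20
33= 33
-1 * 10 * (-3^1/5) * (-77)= -462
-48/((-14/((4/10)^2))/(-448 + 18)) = -8256/35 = -235.89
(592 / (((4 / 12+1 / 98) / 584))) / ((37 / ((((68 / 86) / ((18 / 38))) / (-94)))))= -295774976 / 612363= -483.01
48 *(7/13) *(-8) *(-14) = 37632/13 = 2894.77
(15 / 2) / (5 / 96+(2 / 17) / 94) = 575280 / 4091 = 140.62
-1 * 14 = -14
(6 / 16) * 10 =15 / 4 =3.75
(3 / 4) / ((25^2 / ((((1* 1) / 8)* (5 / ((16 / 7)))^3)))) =1029 / 655360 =0.00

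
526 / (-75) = -526 / 75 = -7.01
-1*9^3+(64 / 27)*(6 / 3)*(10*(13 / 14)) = -129461 / 189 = -684.98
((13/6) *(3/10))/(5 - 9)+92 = 7347/80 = 91.84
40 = 40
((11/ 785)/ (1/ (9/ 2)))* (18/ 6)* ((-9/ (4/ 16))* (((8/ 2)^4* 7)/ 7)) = -1743.41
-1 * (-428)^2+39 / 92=-16852889 / 92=-183183.58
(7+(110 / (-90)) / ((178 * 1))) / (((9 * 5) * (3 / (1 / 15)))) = 11203 / 3244050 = 0.00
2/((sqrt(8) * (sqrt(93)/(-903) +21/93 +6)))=289261 * sqrt(186)/20248720312 +1626197349 * sqrt(2)/20248720312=0.11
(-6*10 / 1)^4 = 12960000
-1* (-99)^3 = 970299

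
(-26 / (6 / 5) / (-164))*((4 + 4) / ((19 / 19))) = 130 / 123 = 1.06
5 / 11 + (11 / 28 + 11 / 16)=1891 / 1232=1.53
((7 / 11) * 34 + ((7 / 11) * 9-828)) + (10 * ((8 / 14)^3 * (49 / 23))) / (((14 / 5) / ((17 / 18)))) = -89179801 / 111573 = -799.30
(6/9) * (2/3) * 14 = 56/9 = 6.22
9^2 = 81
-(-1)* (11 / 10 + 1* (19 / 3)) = 223 / 30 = 7.43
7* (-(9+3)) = -84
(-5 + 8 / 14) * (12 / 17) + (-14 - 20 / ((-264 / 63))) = -32341 / 2618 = -12.35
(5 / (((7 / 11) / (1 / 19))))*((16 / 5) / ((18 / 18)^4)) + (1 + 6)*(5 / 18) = 7823 / 2394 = 3.27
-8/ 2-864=-868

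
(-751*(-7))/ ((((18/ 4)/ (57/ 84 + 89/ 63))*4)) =395777/ 648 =610.77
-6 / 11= -0.55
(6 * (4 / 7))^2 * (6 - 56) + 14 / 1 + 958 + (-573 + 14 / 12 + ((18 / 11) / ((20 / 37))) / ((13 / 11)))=-1767932 / 9555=-185.03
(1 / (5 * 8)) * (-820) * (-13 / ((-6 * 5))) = -533 / 60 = -8.88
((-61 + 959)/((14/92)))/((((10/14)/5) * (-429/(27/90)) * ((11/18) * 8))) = -92943/15730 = -5.91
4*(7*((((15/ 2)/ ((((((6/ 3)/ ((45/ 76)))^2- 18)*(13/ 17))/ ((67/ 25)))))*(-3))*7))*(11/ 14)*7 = 2237742045/ 173498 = 12897.80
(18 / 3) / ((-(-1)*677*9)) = 2 / 2031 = 0.00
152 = 152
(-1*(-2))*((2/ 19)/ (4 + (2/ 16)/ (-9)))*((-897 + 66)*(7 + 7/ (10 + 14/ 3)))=-2812104/ 8569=-328.17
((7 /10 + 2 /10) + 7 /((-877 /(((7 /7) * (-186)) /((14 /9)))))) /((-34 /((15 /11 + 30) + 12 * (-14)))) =7.45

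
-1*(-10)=10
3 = 3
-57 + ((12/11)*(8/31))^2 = -6618801/116281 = -56.92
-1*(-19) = 19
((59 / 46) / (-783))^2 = 3481 / 1297296324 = 0.00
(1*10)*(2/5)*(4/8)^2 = 1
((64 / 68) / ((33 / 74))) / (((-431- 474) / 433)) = -512672 / 507705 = -1.01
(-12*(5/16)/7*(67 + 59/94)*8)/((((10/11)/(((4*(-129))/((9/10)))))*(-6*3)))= -10022870/987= -10154.88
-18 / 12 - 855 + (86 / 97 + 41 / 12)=-991957 / 1164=-852.20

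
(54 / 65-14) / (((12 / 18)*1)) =-1284 / 65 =-19.75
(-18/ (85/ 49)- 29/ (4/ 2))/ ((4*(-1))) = 4229/ 680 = 6.22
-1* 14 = -14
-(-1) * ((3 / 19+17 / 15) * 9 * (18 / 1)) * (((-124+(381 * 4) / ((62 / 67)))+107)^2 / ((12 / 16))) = 67643697907584 / 91295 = 740935406.18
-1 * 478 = -478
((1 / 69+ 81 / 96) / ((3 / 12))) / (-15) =-379 / 1656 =-0.23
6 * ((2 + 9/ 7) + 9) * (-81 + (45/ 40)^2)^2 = 468643.77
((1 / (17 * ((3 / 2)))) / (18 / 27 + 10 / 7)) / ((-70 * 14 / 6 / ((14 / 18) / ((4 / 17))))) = -1 / 2640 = -0.00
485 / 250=97 / 50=1.94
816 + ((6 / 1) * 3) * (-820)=-13944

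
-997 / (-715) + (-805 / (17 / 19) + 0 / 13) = -10918976 / 12155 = -898.31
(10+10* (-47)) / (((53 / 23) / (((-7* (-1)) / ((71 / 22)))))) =-1629320 / 3763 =-432.98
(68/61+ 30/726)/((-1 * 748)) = -8533/5520988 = -0.00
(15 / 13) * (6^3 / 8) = 405 / 13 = 31.15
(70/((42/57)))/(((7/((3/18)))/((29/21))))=3.12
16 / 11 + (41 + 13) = 610 / 11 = 55.45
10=10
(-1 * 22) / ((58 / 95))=-1045 / 29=-36.03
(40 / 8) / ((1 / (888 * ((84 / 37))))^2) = 20321280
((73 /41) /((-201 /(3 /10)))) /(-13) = 73 /357110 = 0.00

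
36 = 36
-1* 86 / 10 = -43 / 5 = -8.60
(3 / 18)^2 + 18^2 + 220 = 19585 / 36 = 544.03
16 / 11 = 1.45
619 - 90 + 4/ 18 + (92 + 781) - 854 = 4934/ 9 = 548.22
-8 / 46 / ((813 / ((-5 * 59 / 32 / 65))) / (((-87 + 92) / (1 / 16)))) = 590 / 243087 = 0.00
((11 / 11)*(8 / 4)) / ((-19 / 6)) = -12 / 19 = -0.63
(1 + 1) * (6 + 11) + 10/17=588/17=34.59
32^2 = 1024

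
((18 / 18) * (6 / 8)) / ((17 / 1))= 3 / 68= 0.04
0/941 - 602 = -602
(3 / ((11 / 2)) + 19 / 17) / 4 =311 / 748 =0.42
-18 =-18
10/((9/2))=2.22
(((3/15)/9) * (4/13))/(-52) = -1/7605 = -0.00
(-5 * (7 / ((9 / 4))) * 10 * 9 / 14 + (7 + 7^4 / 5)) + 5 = 1961 / 5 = 392.20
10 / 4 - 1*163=-321 / 2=-160.50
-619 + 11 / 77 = -4332 / 7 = -618.86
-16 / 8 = -2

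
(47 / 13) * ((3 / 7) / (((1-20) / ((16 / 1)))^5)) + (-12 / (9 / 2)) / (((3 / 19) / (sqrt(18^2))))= -68646651952 / 225325009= -304.66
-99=-99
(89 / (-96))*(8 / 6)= -89 / 72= -1.24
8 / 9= 0.89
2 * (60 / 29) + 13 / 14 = 2057 / 406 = 5.07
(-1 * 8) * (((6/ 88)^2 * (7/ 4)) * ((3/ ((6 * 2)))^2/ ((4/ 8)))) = -63/ 7744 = -0.01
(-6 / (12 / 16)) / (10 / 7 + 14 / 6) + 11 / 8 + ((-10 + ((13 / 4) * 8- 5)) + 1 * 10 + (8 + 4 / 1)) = 20381 / 632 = 32.25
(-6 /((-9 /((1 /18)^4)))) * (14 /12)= 7 /944784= 0.00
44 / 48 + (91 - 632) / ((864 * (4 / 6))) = -13 / 576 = -0.02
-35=-35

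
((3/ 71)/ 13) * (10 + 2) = 36/ 923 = 0.04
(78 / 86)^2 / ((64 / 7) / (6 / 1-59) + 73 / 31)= 17493021 / 46408051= 0.38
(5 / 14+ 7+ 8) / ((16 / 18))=1935 / 112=17.28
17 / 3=5.67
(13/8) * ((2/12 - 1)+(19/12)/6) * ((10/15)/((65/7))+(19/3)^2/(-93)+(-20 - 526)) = 1218712249/2410560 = 505.57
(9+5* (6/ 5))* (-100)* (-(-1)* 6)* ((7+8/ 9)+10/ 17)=-1297000/ 17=-76294.12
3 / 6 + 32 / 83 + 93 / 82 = 6873 / 3403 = 2.02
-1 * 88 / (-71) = 1.24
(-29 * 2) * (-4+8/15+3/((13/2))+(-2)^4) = -146972/195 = -753.70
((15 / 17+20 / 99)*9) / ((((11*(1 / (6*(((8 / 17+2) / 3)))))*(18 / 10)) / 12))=1022000 / 34969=29.23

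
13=13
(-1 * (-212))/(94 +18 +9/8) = 1696/905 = 1.87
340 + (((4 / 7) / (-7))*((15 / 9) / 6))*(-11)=150050 / 441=340.25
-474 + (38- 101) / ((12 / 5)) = -2001 / 4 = -500.25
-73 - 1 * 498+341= -230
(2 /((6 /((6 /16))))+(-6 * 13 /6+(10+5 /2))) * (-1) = 3 /8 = 0.38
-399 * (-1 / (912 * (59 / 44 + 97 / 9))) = 693 / 19196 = 0.04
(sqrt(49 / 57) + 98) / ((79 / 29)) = 203* sqrt(57) / 4503 + 2842 / 79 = 36.32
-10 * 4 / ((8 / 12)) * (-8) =480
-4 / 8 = -1 / 2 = -0.50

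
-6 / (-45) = 2 / 15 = 0.13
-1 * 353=-353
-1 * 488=-488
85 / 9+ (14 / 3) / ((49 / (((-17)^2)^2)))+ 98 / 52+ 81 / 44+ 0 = 287118665 / 36036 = 7967.55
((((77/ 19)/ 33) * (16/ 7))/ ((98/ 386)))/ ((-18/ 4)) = -6176/ 25137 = -0.25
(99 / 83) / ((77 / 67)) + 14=8737 / 581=15.04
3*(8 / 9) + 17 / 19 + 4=431 / 57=7.56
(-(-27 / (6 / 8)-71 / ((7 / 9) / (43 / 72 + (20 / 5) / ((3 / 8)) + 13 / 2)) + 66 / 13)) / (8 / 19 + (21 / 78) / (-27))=617153877 / 153524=4019.92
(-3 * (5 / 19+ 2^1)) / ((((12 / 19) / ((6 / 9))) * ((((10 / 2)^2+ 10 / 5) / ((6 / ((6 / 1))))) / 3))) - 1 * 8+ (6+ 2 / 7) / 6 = -2929 / 378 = -7.75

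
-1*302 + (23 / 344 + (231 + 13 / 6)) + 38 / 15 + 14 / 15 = -336947 / 5160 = -65.30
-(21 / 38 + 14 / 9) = -721 / 342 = -2.11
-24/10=-12/5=-2.40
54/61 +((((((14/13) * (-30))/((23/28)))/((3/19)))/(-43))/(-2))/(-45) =6702830/7058493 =0.95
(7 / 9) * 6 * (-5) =-23.33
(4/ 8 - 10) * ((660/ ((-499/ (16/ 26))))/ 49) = 50160/ 317863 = 0.16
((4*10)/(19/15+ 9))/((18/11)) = 50/21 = 2.38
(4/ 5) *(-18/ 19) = -72/ 95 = -0.76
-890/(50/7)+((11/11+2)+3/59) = -35857/295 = -121.55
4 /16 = 1 /4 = 0.25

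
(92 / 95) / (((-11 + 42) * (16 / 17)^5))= 32656711 / 772014080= 0.04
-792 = -792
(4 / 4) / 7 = 1 / 7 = 0.14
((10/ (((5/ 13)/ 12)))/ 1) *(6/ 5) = 1872/ 5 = 374.40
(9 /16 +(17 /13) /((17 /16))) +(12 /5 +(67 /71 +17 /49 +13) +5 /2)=75922999 /3618160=20.98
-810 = -810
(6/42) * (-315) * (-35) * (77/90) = 2695/2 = 1347.50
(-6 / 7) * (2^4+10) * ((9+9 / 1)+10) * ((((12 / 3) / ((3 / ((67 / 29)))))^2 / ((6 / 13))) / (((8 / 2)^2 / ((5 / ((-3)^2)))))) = -30345640 / 68121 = -445.47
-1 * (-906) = 906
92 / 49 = 1.88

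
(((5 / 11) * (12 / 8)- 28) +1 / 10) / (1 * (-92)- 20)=1497 / 6160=0.24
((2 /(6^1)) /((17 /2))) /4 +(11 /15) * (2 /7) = 261 /1190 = 0.22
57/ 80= 0.71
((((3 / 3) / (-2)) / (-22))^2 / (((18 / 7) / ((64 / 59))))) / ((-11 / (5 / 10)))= -7 / 706761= -0.00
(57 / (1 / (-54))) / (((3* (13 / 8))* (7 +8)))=-2736 / 65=-42.09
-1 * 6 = -6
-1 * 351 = -351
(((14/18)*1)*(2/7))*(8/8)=2/9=0.22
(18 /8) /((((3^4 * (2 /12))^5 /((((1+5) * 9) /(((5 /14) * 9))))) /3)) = 224 /885735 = 0.00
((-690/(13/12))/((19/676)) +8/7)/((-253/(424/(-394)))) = -638918816/6628853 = -96.38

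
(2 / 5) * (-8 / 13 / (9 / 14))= -224 / 585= -0.38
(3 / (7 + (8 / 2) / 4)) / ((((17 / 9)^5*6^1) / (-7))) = -413343 / 22717712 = -0.02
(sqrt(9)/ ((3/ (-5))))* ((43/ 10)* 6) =-129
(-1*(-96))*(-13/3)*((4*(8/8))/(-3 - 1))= 416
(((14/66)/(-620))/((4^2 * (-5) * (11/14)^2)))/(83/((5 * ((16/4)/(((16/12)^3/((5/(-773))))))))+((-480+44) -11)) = -0.00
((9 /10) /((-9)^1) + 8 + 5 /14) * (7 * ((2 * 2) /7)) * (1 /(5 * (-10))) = -578 /875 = -0.66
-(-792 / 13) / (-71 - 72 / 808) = -19998 / 23335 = -0.86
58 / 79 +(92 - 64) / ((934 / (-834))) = -895318 / 36893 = -24.27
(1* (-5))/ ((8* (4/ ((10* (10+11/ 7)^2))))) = -164025/ 784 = -209.22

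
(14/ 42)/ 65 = 1/ 195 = 0.01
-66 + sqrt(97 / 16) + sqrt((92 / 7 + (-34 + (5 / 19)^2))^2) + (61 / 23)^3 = -816510930 / 30746009 + sqrt(97) / 4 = -24.09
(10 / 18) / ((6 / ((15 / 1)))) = 25 / 18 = 1.39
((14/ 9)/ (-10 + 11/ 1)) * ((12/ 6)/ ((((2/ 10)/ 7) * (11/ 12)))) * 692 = 2712640/ 33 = 82201.21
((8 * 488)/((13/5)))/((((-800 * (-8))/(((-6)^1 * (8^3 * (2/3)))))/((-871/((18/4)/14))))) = 58591232/45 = 1302027.38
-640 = -640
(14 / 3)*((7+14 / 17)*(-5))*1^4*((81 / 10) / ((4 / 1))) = -25137 / 68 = -369.66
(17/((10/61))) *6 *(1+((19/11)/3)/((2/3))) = 127551/110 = 1159.55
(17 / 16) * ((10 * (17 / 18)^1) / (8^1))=1445 / 1152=1.25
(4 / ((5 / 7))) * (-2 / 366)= -28 / 915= -0.03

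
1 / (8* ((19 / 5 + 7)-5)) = 5 / 232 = 0.02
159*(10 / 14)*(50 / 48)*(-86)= -284875 / 28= -10174.11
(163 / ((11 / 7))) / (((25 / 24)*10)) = 13692 / 1375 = 9.96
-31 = -31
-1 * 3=-3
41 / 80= 0.51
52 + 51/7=415/7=59.29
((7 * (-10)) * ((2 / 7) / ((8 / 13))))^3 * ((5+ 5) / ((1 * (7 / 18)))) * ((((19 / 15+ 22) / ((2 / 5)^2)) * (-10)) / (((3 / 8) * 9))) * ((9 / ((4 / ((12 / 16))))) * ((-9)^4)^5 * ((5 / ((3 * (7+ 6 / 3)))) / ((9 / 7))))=1123881952127734052969854000.00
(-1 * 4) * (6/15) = -8/5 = -1.60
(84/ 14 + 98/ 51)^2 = 163216/ 2601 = 62.75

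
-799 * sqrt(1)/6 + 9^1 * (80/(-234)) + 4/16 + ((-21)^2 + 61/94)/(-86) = -11123650/78819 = -141.13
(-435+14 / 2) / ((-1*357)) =428 / 357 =1.20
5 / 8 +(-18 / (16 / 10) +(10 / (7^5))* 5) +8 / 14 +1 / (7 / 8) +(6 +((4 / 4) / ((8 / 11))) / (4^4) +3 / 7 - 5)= -7.47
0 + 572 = 572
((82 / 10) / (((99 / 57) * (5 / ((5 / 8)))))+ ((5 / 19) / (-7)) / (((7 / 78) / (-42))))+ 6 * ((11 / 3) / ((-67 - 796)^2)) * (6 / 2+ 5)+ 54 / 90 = 2456087654927 / 130751645640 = 18.78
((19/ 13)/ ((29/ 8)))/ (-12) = -0.03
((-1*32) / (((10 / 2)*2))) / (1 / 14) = -224 / 5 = -44.80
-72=-72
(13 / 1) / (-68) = -13 / 68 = -0.19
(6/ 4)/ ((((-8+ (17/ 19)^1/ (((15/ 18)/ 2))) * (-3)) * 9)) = 95/ 10008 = 0.01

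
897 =897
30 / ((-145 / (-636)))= 3816 / 29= 131.59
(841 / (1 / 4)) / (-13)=-3364 / 13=-258.77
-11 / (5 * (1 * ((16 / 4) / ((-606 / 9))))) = 1111 / 30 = 37.03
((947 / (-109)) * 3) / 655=-2841 / 71395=-0.04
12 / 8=1.50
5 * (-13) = -65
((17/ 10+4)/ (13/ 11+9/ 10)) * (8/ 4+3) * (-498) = -1561230/ 229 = -6817.60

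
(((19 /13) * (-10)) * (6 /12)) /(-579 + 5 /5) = 0.01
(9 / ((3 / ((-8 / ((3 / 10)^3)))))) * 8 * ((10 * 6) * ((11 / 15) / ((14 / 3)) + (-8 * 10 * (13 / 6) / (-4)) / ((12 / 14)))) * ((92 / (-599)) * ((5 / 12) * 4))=1881157120000 / 339633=5538793.70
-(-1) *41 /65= 41 /65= 0.63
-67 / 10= -6.70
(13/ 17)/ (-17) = -13/ 289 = -0.04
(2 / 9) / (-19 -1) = -1 / 90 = -0.01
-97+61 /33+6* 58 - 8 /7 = 58144 /231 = 251.71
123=123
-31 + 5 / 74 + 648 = 617.07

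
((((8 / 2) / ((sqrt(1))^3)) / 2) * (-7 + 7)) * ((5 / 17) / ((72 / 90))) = 0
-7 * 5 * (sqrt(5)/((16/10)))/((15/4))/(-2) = 35 * sqrt(5)/12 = 6.52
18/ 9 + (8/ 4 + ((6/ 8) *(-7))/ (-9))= 4.58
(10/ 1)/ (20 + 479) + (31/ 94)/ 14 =28629/ 656684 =0.04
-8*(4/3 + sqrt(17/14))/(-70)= 2*sqrt(238)/245 + 16/105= 0.28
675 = 675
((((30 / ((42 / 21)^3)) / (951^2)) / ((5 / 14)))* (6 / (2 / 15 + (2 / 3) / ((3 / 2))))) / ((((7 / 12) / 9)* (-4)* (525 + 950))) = -243 / 770750630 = -0.00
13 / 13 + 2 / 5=7 / 5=1.40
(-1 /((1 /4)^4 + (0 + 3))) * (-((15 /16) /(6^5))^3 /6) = 125 /1285590233382912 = 0.00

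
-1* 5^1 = -5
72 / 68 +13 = 239 / 17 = 14.06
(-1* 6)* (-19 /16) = 57 /8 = 7.12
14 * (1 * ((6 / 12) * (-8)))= -56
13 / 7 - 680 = -4747 / 7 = -678.14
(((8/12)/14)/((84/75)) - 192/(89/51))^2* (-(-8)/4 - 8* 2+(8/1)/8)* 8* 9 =-430630803613933/38036642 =-11321472.69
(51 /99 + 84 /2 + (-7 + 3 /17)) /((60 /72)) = 42.83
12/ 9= 4/ 3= 1.33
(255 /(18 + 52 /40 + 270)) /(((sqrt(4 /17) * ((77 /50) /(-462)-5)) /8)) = -3060000 * sqrt(17) /4342393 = -2.91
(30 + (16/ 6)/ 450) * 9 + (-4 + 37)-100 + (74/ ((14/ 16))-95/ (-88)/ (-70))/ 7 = 139147871/ 646800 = 215.13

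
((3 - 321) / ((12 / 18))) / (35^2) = -477 / 1225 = -0.39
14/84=1/6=0.17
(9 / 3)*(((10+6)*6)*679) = 195552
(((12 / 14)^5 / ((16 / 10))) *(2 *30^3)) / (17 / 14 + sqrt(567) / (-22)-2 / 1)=349307640000 / 15776971-25981560000 *sqrt(7) / 2253853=-8358.87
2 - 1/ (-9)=2.11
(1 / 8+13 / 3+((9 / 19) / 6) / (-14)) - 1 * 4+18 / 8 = 8627 / 3192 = 2.70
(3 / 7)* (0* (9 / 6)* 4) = 0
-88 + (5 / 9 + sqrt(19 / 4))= -787 / 9 + sqrt(19) / 2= -85.26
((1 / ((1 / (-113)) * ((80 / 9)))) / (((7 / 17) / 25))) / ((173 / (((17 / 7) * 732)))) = -268930395 / 33908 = -7931.18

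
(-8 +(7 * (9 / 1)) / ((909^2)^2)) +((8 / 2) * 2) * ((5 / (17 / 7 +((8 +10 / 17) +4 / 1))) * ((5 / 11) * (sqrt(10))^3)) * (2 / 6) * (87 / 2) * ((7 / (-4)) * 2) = -12078500 * sqrt(10) / 19657 - 606880258625 / 75860032329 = -1951.10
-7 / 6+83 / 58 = 23 / 87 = 0.26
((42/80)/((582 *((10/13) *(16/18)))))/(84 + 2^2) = 819/54630400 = 0.00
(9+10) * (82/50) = 779/25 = 31.16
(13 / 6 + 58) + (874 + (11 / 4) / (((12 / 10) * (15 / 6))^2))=33641 / 36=934.47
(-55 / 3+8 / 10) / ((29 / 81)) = -7101 / 145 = -48.97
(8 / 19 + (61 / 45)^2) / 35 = 86899 / 1346625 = 0.06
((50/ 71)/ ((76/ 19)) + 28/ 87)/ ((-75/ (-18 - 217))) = 1.56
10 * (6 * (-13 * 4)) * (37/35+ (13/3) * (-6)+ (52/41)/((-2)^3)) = 22476792/287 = 78316.35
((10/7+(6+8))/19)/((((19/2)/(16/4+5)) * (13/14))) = 0.83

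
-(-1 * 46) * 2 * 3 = 276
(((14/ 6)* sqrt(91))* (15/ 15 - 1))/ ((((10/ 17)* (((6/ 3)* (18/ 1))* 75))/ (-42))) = 0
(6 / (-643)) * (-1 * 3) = 18 / 643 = 0.03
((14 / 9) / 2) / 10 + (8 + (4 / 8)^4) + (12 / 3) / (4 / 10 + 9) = 289867 / 33840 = 8.57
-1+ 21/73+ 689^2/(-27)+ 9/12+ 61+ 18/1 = -137995399/7884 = -17503.22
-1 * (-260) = 260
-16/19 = -0.84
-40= -40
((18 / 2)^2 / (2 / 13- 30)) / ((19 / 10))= -5265 / 3686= -1.43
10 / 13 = 0.77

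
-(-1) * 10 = 10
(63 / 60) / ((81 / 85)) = 119 / 108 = 1.10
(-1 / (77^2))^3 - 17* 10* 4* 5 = -708636092302601 / 208422380089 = -3400.00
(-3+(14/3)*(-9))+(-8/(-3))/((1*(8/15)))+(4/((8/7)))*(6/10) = -379/10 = -37.90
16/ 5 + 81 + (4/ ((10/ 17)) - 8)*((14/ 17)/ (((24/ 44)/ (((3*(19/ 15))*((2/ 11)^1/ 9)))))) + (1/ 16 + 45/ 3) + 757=52394753/ 61200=856.12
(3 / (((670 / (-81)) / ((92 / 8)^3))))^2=304263.59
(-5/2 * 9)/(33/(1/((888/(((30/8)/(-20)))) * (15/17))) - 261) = 85/521946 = 0.00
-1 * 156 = -156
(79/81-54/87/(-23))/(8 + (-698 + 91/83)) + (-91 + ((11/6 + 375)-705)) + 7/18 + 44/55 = -6456127778098/15446049165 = -417.98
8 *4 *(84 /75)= 896 /25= 35.84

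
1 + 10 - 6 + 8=13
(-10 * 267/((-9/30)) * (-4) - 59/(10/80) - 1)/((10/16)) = -288584/5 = -57716.80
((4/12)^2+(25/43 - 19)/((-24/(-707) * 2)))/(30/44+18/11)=-2308823/19737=-116.98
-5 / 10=-1 / 2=-0.50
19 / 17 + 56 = 971 / 17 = 57.12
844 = 844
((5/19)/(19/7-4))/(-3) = 35/513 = 0.07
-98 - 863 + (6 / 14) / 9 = -20180 / 21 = -960.95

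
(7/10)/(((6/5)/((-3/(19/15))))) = -105/76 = -1.38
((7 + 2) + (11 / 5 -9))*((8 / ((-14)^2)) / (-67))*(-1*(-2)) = -44 / 16415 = -0.00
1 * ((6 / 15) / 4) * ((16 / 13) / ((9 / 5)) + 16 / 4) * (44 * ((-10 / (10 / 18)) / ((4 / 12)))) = -72336 / 65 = -1112.86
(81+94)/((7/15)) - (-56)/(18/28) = 4159/9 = 462.11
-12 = -12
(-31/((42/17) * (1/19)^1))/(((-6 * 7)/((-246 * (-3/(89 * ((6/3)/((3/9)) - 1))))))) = 410533/43610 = 9.41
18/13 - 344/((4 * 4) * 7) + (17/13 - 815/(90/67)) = -497216/819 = -607.10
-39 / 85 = -0.46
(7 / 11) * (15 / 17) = 105 / 187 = 0.56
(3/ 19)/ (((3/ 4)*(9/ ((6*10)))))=80/ 57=1.40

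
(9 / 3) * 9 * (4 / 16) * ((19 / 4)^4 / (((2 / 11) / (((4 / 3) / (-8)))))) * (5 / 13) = -64508895 / 53248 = -1211.48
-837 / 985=-0.85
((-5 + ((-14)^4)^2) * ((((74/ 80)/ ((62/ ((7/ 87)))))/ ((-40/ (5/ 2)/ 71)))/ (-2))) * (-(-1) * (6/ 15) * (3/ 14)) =3876897836977/ 11507200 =336910.62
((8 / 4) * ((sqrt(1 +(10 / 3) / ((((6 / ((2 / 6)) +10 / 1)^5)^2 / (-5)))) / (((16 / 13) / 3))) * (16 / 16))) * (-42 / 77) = -39 * sqrt(2665770900258666) / 757256192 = -2.66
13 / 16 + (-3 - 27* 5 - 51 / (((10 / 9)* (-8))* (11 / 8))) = -117053 / 880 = -133.01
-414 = -414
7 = 7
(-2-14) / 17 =-16 / 17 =-0.94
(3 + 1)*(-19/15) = -76/15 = -5.07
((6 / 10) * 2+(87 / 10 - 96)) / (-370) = 861 / 3700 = 0.23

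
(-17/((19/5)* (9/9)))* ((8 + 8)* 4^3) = -87040/19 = -4581.05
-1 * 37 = -37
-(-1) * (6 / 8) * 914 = 1371 / 2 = 685.50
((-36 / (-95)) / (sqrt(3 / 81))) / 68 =27*sqrt(3) / 1615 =0.03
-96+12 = -84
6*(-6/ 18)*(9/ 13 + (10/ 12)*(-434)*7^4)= 1736721.95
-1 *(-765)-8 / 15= 11467 / 15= 764.47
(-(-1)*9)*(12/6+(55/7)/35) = 981/49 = 20.02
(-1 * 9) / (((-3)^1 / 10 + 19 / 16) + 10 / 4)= -720 / 271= -2.66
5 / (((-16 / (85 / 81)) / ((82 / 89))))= -17425 / 57672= -0.30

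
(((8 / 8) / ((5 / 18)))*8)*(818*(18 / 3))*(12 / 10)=169620.48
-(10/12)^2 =-25/36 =-0.69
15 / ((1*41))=15 / 41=0.37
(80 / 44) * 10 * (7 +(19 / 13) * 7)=44800 / 143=313.29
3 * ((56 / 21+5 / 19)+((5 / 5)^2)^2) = 224 / 19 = 11.79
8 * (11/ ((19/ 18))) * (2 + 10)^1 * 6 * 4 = 456192/ 19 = 24010.11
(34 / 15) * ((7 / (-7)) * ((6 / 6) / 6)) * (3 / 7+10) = -1241 / 315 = -3.94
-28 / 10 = -14 / 5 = -2.80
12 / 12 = 1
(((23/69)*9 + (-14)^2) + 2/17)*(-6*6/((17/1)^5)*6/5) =-146232/24137569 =-0.01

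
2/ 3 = 0.67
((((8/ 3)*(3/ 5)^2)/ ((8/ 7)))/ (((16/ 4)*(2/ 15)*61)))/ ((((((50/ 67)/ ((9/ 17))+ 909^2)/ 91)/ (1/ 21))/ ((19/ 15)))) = 1042587/ 6078629174600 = 0.00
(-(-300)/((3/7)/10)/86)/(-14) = -250/43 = -5.81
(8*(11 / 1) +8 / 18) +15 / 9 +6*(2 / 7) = 5785 / 63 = 91.83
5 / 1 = 5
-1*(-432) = 432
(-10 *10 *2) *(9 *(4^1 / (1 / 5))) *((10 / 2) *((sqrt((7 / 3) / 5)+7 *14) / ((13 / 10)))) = -176400000 / 13-120000 *sqrt(105) / 13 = -13663818.01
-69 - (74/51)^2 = -184945/2601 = -71.11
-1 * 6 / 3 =-2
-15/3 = -5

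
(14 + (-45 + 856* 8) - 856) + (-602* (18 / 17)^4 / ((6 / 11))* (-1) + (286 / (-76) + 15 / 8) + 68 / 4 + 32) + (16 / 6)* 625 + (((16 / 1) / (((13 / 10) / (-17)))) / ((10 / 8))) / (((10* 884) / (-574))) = 291984494125079 / 32182311720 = 9072.83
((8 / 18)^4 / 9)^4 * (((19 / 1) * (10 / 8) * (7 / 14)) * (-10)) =-510027366400 / 12157665459056928801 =-0.00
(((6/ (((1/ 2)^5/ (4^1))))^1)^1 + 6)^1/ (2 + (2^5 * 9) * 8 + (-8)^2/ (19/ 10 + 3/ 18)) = 11997/ 36223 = 0.33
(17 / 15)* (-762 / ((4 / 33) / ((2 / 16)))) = -890.59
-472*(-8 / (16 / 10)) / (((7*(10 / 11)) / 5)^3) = 392645 / 343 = 1144.74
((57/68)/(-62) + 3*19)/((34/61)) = 102.24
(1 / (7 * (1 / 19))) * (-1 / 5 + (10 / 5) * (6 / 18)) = 19 / 15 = 1.27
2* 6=12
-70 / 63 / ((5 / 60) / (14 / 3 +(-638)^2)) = -48845840 / 9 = -5427315.56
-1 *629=-629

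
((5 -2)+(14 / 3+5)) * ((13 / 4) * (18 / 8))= 741 / 8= 92.62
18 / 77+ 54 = 4176 / 77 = 54.23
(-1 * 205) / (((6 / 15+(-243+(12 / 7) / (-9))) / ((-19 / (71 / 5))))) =-2044875 / 1810003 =-1.13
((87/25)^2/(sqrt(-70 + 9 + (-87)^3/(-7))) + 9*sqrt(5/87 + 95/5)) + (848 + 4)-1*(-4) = 7569*sqrt(2177)/8941250 + 3*sqrt(144246)/29 + 856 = 895.33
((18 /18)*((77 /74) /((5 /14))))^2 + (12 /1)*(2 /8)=393196 /34225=11.49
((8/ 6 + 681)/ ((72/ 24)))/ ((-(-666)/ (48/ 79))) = 16376/ 78921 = 0.21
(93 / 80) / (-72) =-31 / 1920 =-0.02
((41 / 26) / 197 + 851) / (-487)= -4358863 / 2494414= -1.75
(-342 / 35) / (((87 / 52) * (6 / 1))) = -988 / 1015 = -0.97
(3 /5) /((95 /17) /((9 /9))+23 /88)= 0.10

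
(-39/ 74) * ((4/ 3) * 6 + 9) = -663/ 74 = -8.96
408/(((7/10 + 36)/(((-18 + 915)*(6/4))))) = 5489640/367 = 14958.15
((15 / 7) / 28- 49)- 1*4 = -52.92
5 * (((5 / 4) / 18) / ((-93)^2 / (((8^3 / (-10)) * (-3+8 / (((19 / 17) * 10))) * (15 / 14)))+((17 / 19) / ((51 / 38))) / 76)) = 7600 / 1510977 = 0.01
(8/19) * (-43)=-344/19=-18.11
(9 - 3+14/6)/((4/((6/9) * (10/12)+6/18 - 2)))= -2.31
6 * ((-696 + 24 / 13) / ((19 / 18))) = -974592 / 247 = -3945.72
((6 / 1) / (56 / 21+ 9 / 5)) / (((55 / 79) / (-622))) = -884484 / 737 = -1200.11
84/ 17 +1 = 101/ 17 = 5.94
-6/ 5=-1.20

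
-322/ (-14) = 23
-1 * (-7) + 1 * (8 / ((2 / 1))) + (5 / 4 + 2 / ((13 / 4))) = 669 / 52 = 12.87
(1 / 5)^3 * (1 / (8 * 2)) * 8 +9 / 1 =2251 / 250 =9.00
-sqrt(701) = -26.48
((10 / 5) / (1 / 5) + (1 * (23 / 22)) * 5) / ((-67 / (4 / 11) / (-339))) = 3390 / 121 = 28.02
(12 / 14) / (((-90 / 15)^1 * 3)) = -1 / 21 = -0.05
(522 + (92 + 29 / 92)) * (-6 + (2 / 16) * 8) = -282585 / 92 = -3071.58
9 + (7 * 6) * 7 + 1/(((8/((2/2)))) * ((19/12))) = 303.08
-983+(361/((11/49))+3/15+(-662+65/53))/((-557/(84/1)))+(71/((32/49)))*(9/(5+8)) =-709635512407/675440480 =-1050.63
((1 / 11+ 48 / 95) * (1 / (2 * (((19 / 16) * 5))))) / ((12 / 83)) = 103418 / 297825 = 0.35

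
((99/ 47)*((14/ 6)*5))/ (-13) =-1155/ 611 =-1.89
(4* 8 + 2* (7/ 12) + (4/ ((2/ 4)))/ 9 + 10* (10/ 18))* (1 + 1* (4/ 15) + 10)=120497/ 270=446.29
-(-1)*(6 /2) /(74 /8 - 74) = -12 /259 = -0.05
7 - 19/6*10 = -74/3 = -24.67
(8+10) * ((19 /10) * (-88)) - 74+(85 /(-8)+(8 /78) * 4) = -4826351 /1560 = -3093.81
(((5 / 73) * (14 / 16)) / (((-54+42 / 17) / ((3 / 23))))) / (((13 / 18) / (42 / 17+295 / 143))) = -3471615 / 3645632848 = -0.00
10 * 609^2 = 3708810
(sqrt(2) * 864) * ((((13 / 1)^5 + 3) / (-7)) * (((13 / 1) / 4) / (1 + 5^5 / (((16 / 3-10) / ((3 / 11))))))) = 22937181696 * sqrt(2) / 27971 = 1159703.74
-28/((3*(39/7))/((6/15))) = -392/585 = -0.67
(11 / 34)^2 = 121 / 1156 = 0.10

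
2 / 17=0.12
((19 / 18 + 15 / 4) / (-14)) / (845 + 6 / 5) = -865 / 2132424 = -0.00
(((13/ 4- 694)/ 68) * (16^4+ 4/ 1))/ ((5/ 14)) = -63380457/ 34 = -1864131.09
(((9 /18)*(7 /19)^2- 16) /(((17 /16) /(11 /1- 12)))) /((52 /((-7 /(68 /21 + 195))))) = -3381882 /332128303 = -0.01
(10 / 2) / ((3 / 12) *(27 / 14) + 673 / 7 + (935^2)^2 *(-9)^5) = -40 / 361034727080444227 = -0.00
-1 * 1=-1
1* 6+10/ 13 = 88/ 13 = 6.77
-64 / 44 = -16 / 11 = -1.45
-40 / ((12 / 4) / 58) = -2320 / 3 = -773.33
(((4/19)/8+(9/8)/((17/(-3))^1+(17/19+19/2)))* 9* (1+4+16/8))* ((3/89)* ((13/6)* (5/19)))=6332625/19791464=0.32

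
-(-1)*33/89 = 33/89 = 0.37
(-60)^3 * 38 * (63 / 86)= -258552000 / 43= -6012837.21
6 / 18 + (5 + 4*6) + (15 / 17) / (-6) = 2977 / 102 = 29.19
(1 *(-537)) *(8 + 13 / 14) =-67125 / 14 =-4794.64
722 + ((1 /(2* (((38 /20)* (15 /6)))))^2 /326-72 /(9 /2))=706.00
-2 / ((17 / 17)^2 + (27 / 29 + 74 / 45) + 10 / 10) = -2610 / 5971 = -0.44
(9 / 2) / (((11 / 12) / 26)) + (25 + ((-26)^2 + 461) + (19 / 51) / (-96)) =69454447 / 53856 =1289.63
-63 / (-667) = 63 / 667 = 0.09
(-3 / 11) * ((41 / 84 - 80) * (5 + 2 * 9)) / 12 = 153617 / 3696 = 41.56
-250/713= -0.35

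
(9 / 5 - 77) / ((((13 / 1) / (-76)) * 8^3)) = 893 / 1040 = 0.86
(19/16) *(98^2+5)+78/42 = 1278205/112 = 11412.54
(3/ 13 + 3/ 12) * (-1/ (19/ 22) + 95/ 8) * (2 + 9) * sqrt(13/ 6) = 149325 * sqrt(78)/ 15808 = 83.43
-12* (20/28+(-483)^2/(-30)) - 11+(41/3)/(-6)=58775063/630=93293.75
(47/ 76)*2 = 47/ 38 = 1.24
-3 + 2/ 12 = -17/ 6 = -2.83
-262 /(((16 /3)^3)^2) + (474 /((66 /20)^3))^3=33087123040275670292239 /14419546272077709312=2294.60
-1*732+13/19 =-13895/19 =-731.32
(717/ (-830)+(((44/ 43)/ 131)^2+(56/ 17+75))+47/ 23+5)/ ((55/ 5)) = 869874081707287/ 113273165512870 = 7.68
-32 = -32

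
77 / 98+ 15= 221 / 14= 15.79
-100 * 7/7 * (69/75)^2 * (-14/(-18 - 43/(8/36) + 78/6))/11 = -59248/109175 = -0.54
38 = 38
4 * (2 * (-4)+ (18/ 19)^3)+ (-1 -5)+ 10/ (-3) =-780532/ 20577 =-37.93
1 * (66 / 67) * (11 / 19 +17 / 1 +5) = 28314 / 1273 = 22.24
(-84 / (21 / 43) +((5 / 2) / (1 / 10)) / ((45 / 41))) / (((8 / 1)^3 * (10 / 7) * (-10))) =9401 / 460800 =0.02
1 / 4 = 0.25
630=630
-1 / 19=-0.05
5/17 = 0.29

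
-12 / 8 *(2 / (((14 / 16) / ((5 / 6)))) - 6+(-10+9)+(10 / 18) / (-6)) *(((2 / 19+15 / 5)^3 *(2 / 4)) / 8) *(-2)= -402748219 / 13827744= -29.13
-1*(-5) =5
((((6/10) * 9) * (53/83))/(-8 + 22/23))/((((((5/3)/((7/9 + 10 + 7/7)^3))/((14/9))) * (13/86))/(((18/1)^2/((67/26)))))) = -6992102395264/11261025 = -620911.72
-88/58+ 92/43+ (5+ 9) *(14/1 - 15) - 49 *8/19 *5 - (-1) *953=19818351/23693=836.46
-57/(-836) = 3/44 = 0.07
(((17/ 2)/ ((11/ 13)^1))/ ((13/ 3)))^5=345025251/ 5153632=66.95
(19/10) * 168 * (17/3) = 9044/5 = 1808.80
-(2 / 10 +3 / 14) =-29 / 70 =-0.41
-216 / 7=-30.86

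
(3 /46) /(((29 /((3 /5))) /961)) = 8649 /6670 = 1.30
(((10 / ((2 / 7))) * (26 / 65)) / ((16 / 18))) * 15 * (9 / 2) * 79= 671895 / 8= 83986.88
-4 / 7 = -0.57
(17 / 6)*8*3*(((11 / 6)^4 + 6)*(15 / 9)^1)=1960.33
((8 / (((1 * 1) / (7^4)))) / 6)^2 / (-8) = -11529602 / 9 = -1281066.89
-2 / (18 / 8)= -8 / 9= -0.89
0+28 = 28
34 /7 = 4.86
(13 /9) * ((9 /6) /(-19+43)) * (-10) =-0.90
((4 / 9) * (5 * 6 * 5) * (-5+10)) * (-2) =-2000 / 3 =-666.67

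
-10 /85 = -2 /17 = -0.12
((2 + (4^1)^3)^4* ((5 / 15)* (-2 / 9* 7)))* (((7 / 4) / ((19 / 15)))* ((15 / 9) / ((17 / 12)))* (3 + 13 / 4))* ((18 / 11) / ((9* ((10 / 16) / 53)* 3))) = -165917136000 / 323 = -513675343.65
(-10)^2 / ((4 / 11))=275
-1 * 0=0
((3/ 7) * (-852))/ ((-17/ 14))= 5112/ 17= 300.71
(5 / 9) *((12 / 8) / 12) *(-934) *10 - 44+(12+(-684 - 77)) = -25949 / 18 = -1441.61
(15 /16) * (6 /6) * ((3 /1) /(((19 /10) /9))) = 2025 /152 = 13.32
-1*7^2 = -49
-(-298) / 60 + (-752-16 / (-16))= -22381 / 30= -746.03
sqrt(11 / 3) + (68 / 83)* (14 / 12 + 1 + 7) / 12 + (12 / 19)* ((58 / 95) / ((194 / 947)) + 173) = sqrt(33) / 3 + 29236789099 / 261576990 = 113.69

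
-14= -14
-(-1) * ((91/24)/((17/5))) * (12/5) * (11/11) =91/34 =2.68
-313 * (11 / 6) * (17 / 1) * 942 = -9189367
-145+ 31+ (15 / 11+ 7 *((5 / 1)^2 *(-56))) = -109039 / 11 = -9912.64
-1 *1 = -1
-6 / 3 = -2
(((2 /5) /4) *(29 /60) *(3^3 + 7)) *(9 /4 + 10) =24157 /1200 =20.13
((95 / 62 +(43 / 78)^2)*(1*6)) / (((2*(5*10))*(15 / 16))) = 692618 / 5893875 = 0.12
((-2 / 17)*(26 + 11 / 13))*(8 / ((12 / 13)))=-1396 / 51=-27.37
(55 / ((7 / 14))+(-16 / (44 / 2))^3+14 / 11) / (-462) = -73796 / 307461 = -0.24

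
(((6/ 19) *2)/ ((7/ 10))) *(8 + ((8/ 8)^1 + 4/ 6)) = 1160/ 133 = 8.72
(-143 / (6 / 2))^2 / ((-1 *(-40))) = 20449 / 360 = 56.80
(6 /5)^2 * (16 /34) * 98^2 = 2765952 /425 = 6508.12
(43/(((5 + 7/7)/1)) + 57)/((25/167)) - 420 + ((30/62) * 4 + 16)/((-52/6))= 79357/12090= 6.56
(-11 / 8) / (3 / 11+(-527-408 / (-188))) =5687 / 2169568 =0.00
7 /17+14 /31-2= -1.14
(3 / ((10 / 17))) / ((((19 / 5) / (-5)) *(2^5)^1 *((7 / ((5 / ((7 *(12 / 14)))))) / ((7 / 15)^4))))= -5831 / 4924800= -0.00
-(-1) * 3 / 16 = 3 / 16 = 0.19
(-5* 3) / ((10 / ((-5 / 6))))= 5 / 4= 1.25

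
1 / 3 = 0.33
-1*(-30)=30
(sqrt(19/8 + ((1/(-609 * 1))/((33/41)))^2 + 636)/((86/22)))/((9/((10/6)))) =5 * sqrt(4125326450422)/8484588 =1.20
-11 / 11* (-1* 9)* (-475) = -4275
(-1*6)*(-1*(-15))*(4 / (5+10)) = -24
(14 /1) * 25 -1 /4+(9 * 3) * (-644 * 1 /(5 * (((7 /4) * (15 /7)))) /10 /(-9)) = 180027 /500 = 360.05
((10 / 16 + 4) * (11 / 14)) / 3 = 407 / 336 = 1.21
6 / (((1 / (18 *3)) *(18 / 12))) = 216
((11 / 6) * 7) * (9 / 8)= 231 / 16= 14.44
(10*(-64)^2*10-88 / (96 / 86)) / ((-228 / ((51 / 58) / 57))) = -41771159 / 1507536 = -27.71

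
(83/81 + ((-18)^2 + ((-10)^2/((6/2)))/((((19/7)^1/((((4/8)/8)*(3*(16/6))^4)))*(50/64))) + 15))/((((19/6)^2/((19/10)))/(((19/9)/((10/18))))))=537316/171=3142.20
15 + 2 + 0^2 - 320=-303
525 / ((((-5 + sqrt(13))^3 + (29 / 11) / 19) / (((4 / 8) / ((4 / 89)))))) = -217611703925 / 190940184 - 7483647325 * sqrt(13) / 23867523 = -2270.20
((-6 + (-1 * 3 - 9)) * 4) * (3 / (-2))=108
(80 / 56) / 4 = 0.36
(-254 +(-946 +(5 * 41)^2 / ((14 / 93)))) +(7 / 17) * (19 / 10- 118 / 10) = 277961.99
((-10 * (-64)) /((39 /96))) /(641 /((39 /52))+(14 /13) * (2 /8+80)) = 24576 /14681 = 1.67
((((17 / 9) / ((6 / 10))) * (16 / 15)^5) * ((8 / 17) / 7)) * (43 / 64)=5636096 / 28704375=0.20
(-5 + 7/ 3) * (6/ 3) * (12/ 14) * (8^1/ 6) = -128/ 21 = -6.10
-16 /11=-1.45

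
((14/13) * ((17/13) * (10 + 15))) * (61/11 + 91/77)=440300/1859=236.85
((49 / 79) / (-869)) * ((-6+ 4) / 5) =98 / 343255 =0.00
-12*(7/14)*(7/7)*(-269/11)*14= 22596/11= 2054.18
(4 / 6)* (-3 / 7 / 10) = -1 / 35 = -0.03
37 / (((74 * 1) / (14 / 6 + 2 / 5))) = 41 / 30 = 1.37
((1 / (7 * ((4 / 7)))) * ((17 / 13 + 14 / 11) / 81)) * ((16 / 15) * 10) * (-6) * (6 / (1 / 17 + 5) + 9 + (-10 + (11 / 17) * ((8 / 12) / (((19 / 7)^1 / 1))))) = -9429344 / 53625429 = -0.18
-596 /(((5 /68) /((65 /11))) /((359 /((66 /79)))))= -7471194952 /363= -20581804.28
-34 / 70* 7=-17 / 5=-3.40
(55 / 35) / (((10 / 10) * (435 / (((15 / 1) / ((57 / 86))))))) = 946 / 11571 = 0.08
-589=-589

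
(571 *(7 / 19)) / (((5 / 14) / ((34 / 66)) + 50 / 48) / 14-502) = -159816048 / 381273247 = -0.42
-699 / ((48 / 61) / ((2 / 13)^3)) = -3.23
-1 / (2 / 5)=-2.50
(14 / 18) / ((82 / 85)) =595 / 738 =0.81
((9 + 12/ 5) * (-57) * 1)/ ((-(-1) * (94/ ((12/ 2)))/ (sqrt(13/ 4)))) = -9747 * sqrt(13)/ 470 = -74.77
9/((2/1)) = 9/2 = 4.50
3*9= 27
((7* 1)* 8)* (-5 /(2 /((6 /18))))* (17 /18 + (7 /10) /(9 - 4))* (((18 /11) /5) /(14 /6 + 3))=-854 /275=-3.11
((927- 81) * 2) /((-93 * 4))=-141 /31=-4.55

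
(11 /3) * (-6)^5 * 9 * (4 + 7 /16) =-1138698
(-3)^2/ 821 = 9/ 821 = 0.01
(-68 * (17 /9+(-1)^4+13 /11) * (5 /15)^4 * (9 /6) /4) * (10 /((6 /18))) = -34255 /891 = -38.45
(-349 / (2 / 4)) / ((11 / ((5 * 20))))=-69800 / 11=-6345.45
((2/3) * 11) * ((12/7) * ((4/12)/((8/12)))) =44/7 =6.29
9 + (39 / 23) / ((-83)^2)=1426062 / 158447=9.00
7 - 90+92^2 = 8381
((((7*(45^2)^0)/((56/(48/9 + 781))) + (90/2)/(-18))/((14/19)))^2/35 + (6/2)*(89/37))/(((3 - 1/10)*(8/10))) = 358260571385/1695923712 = 211.25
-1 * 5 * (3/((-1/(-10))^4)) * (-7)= 1050000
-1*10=-10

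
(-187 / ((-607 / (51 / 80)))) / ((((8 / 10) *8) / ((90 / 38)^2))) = 19312425 / 112193024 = 0.17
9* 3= 27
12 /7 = 1.71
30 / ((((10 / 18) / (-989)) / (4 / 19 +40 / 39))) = -16306632 / 247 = -66018.75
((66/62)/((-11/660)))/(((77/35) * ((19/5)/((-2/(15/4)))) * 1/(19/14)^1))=1200/217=5.53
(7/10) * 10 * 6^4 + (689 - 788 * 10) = 1881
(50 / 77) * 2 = 100 / 77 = 1.30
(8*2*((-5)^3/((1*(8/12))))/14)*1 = -1500/7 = -214.29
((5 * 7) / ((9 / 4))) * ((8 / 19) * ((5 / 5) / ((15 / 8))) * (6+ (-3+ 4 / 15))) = 87808 / 7695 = 11.41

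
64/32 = 2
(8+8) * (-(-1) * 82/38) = 656/19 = 34.53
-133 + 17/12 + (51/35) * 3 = -53429/420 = -127.21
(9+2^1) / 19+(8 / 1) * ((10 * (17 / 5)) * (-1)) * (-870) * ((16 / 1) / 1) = 71938571 / 19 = 3786240.58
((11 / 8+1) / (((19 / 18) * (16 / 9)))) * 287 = 23247 / 64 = 363.23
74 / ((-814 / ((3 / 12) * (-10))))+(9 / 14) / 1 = 67 / 77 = 0.87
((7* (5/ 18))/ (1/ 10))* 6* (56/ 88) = 2450/ 33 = 74.24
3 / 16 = 0.19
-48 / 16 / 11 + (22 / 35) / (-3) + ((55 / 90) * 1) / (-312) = -1046939 / 2162160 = -0.48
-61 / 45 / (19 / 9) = -61 / 95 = -0.64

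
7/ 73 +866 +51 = 66948/ 73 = 917.10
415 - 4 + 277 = 688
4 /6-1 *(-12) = 12.67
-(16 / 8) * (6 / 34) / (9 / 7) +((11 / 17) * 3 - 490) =-1465 / 3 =-488.33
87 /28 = 3.11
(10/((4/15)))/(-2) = -18.75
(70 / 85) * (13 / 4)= 91 / 34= 2.68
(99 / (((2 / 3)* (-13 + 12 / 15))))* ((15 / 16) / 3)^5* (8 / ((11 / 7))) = -2953125 / 15990784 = -0.18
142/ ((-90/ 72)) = -568/ 5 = -113.60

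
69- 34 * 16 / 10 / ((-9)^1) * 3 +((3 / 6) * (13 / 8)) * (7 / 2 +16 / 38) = 823711 / 9120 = 90.32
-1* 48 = -48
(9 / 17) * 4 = 36 / 17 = 2.12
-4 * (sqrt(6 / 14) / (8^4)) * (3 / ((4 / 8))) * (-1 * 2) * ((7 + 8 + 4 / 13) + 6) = 831 * sqrt(21) / 23296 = 0.16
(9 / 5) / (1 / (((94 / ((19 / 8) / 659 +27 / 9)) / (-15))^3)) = -16.35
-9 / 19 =-0.47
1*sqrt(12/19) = 2*sqrt(57)/19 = 0.79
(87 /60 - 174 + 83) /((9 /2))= -19.90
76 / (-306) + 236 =36070 / 153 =235.75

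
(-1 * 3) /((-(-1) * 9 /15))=-5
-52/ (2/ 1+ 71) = -52/ 73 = -0.71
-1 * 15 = -15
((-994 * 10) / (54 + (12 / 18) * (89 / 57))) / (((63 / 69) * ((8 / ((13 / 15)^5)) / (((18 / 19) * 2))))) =-46640113 / 2036250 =-22.90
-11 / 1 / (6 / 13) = -143 / 6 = -23.83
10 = 10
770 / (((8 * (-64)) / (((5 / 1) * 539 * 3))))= -3112725 / 256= -12159.08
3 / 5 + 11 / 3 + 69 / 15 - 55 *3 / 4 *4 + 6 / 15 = -2336 / 15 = -155.73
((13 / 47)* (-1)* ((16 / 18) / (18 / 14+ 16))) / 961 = -0.00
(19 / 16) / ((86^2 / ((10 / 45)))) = 19 / 532512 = 0.00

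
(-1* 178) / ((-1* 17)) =178 / 17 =10.47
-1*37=-37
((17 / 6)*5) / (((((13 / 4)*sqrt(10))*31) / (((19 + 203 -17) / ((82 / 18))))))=255*sqrt(10) / 403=2.00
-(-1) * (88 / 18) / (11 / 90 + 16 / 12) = 440 / 131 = 3.36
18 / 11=1.64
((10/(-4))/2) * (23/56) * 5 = -575/224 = -2.57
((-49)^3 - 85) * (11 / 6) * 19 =-12303203 / 3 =-4101067.67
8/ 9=0.89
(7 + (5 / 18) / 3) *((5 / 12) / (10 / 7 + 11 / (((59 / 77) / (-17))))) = -790895 / 64931544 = -0.01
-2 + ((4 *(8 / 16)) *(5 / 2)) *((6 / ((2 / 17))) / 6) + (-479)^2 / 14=115004 / 7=16429.14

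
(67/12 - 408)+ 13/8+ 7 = -9451/24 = -393.79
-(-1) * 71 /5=71 /5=14.20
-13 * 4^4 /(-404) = 832 /101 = 8.24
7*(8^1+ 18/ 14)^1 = 65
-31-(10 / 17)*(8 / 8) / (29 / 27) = -15553 / 493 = -31.55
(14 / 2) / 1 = 7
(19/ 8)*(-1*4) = -19/ 2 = -9.50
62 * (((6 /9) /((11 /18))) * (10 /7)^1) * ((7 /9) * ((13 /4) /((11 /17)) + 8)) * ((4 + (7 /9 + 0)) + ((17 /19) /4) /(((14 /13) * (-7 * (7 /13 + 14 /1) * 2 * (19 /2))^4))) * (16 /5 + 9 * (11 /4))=6717817844182152164341744171 /51402090135490402276584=130691.53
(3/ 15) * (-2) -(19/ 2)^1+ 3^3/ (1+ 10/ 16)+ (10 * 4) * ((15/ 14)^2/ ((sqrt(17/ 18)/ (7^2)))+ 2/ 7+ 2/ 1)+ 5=93861/ 910+ 6750 * sqrt(34)/ 17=2418.37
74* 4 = 296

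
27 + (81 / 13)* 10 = 1161 / 13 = 89.31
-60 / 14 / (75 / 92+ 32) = -2760 / 21133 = -0.13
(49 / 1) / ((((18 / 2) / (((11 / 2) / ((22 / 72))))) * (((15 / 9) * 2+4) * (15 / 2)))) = 98 / 55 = 1.78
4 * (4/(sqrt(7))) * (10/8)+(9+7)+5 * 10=73.56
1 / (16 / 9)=9 / 16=0.56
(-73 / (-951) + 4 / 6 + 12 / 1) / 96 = 12119 / 91296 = 0.13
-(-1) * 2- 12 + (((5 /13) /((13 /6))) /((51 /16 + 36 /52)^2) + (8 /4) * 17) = 24.01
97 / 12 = 8.08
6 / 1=6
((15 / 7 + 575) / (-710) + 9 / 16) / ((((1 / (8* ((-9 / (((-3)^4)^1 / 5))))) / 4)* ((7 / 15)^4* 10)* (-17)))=-11199375 / 20286049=-0.55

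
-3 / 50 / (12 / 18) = -9 / 100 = -0.09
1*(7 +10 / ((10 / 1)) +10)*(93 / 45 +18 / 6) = 91.20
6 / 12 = 0.50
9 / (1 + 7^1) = 9 / 8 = 1.12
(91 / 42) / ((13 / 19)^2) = 361 / 78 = 4.63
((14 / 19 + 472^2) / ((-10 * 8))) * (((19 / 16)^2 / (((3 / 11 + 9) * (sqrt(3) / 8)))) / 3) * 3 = -29489273 * sqrt(3) / 26112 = -1956.07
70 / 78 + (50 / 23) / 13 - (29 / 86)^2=6308803 / 6634212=0.95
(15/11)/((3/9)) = 45/11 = 4.09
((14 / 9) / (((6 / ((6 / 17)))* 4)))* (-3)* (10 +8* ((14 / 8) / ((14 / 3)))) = -91 / 102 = -0.89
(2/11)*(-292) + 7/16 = -9267/176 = -52.65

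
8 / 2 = 4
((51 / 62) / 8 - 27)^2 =177982281 / 246016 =723.46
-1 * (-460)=460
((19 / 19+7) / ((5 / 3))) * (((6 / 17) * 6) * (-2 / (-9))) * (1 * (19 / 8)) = 456 / 85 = 5.36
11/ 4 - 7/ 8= 15/ 8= 1.88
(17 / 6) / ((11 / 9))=51 / 22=2.32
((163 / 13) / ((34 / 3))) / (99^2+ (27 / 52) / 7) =2282 / 20216349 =0.00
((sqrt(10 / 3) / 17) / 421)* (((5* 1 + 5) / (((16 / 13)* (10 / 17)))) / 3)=13* sqrt(30) / 60624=0.00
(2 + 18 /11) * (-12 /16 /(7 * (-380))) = 3 /2926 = 0.00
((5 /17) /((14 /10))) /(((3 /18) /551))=82650 /119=694.54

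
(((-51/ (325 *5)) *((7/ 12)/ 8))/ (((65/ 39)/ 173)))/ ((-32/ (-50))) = -61761/ 166400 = -0.37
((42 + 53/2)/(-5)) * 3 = -411/10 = -41.10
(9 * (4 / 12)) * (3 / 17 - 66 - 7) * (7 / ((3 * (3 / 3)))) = -8666 / 17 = -509.76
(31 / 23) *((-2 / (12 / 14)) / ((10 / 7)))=-1519 / 690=-2.20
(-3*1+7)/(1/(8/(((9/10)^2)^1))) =3200/81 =39.51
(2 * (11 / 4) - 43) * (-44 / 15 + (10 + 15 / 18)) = -1185 / 4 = -296.25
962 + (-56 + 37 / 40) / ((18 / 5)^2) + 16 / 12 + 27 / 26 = 960.12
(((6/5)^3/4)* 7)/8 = 189/500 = 0.38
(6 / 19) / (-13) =-6 / 247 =-0.02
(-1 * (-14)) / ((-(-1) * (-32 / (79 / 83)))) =-553 / 1328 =-0.42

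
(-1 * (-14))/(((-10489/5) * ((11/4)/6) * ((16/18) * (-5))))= 378/115379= 0.00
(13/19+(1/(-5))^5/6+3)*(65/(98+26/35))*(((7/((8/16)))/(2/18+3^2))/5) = 836050397/1121760000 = 0.75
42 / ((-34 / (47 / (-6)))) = 329 / 34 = 9.68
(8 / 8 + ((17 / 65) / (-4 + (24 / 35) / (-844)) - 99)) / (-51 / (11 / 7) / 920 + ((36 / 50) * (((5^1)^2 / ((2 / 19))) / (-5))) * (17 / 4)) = 339738980 / 503674691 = 0.67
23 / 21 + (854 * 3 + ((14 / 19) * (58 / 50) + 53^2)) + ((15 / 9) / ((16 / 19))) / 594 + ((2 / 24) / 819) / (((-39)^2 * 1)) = 3357250212845989 / 624842618400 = 5372.95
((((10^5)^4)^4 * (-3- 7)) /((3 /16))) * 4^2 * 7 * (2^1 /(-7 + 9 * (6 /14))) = 12544000000000000000000000000000000000000000000000000000000000000000000000000000000000 /33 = 380121212121212121212121200000000000000000000000000000000000000000000000000000000000.00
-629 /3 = -209.67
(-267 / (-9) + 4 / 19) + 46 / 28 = 25153 / 798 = 31.52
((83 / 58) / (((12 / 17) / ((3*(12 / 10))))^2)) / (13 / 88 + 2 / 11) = 2374713 / 21025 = 112.95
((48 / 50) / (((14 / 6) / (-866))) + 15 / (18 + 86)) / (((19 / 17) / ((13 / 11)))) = -376.60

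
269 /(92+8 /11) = 2959 /1020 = 2.90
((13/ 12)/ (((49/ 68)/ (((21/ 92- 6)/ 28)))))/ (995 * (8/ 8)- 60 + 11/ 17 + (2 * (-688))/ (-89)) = -59184021/ 181639617824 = -0.00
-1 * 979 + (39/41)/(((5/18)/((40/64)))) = -160205/164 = -976.86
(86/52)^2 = 1849/676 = 2.74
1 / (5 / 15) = 3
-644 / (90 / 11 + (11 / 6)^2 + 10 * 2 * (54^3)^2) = -255024 / 196375697468891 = -0.00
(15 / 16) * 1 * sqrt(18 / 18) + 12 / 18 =77 / 48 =1.60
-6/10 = -3/5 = -0.60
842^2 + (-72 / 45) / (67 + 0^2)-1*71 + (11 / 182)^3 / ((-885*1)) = 50680735193993123 / 71492787912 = 708892.98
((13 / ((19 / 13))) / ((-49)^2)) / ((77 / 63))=1521 / 501809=0.00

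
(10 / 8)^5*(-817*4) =-2553125 / 256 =-9973.14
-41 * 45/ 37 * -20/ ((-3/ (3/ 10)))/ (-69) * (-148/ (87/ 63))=-103320/ 667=-154.90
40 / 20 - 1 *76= -74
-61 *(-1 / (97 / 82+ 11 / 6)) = 7503 / 371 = 20.22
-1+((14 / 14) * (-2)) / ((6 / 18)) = -7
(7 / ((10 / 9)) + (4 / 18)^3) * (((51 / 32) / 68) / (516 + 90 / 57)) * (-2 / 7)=-0.00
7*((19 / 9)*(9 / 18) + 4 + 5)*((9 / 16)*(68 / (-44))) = -21539 / 352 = -61.19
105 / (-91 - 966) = -15 / 151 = -0.10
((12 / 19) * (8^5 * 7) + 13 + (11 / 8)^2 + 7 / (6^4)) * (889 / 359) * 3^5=38059395248469 / 436544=87183411.63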